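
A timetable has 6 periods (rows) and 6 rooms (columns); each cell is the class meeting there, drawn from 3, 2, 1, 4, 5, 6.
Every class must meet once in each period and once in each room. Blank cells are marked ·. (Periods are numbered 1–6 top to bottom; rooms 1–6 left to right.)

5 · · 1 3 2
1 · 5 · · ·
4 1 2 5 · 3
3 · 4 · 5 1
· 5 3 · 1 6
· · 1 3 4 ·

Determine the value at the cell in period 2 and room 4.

6

Period 1, room 3: period 1 has {3, 2, 1, 5} and room 3 has {3, 2, 1, 4, 5}, leaving only 6.
Period 1, room 2: period 1 has {3, 2, 1, 5, 6} and room 2 has {1, 5}, leaving only 4.
Period 2, room 6: period 2 has {1, 5} and room 6 has {3, 2, 1, 6}, leaving only 4.
Period 3, room 5: period 3 has {3, 2, 1, 4, 5} and room 5 has {3, 1, 4, 5}, leaving only 6.
Period 2, room 5: period 2 has {1, 4, 5} and room 5 has {3, 1, 4, 5, 6}, leaving only 2.
Period 2 already has {2, 1, 4, 5} and room 4 already has {3, 1, 5}, so period 2, room 4 must be 6.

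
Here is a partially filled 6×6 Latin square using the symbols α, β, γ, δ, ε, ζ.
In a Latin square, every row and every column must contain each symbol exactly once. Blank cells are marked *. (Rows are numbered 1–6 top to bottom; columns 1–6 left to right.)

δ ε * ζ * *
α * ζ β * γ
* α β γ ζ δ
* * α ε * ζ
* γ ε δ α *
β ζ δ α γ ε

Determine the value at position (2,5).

Row 1, column 3: row 1 has {δ, ε, ζ} and column 3 has {α, β, δ, ε, ζ}, leaving only γ.
Row 1, column 5: row 1 has {γ, δ, ε, ζ} and column 5 has {α, γ, ζ}, leaving only β.
Row 1, column 6: row 1 has {β, γ, δ, ε, ζ} and column 6 has {γ, δ, ε, ζ}, leaving only α.
Row 2, column 2: row 2 has {α, β, γ, ζ} and column 2 has {α, γ, ε, ζ}, leaving only δ.
Row 2 already has {α, β, γ, δ, ζ} and column 5 already has {α, β, γ, ζ}, so row 2, column 5 must be ε.

ε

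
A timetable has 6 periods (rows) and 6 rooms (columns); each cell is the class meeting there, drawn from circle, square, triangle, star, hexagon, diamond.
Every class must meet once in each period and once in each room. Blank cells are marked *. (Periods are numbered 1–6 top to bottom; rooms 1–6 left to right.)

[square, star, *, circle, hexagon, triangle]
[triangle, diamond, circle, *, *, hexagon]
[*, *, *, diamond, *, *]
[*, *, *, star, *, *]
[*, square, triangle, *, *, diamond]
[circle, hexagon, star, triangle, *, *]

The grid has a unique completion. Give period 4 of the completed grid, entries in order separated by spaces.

diamond triangle hexagon star square circle

Period 1, room 3: period 1 has {circle, square, triangle, star, hexagon} and room 3 has {circle, triangle, star}, leaving only diamond.
Period 2, room 4: period 2 has {circle, triangle, hexagon, diamond} and room 4 has {circle, triangle, star, diamond}, leaving only square.
Period 2, room 5: period 2 has {circle, square, triangle, hexagon, diamond} and room 5 has {hexagon}, leaving only star.
Period 5, room 4: period 5 has {square, triangle, diamond} and room 4 has {circle, square, triangle, star, diamond}, leaving only hexagon.
Period 5, room 1: period 5 has {square, triangle, hexagon, diamond} and room 1 has {circle, square, triangle}, leaving only star.
Period 3, room 1: period 3 has {diamond} and room 1 has {circle, square, triangle, star}, leaving only hexagon.
Period 4, room 1: period 4 has {star} and room 1 has {circle, square, triangle, star, hexagon}, leaving only diamond.
Period 3, room 3: period 3 has {hexagon, diamond} and room 3 has {circle, triangle, star, diamond}, leaving only square.
Period 4, room 3: period 4 has {star, diamond} and room 3 has {circle, square, triangle, star, diamond}, leaving only hexagon.
Period 5, room 5: period 5 has {square, triangle, star, hexagon, diamond} and room 5 has {star, hexagon}, leaving only circle.
Period 3, room 5: period 3 has {square, hexagon, diamond} and room 5 has {circle, star, hexagon}, leaving only triangle.
Period 4, room 5: period 4 has {star, hexagon, diamond} and room 5 has {circle, triangle, star, hexagon}, leaving only square.
Period 4, room 6: period 4 has {square, star, hexagon, diamond} and room 6 has {triangle, hexagon, diamond}, leaving only circle.
Period 4, room 2: period 4 has {circle, square, star, hexagon, diamond} and room 2 has {square, star, hexagon, diamond}, leaving only triangle.
So period 4 reads: diamond triangle hexagon star square circle.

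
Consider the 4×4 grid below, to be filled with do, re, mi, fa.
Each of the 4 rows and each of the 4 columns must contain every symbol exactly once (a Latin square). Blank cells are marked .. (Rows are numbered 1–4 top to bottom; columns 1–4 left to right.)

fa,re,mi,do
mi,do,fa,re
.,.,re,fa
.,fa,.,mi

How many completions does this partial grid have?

1

Row 3, column 1: eliminating its row and column leaves {do}.
Row 3, column 2: eliminating its row and column leaves {mi}.
Row 4, column 1: eliminating its row and column leaves {do, re}.
Row 4, column 3: eliminating its row and column leaves {do}.
Only one assignment across all blanks avoids any row or column repeat, giving 1 completion.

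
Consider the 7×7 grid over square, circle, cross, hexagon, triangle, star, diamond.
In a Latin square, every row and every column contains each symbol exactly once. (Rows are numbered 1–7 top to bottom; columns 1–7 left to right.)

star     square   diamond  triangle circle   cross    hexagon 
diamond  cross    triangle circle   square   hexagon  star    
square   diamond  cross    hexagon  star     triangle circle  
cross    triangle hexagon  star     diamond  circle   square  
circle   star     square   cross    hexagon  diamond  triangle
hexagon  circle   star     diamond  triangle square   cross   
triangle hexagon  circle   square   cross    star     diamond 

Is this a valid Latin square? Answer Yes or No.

Yes

Each row is a permutation of the 7 symbols, and so is each column.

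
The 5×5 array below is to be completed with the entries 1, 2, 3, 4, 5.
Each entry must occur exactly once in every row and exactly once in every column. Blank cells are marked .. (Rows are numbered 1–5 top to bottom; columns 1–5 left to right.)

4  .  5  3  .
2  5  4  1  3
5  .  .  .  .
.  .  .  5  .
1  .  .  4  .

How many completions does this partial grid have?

3

Row 1, column 2: eliminating its row and column leaves {1, 2}.
Row 1, column 5: eliminating its row and column leaves {1, 2}.
Row 3, column 2: eliminating its row and column leaves {1, 2, 3, 4}.
Row 3, column 3: eliminating its row and column leaves {1, 2, 3}.
Row 3, column 4: eliminating its row and column leaves {2}.
Row 3, column 5: eliminating its row and column leaves {1, 2, 4}.
Row 4, column 1: eliminating its row and column leaves {3}.
Row 4, column 2: eliminating its row and column leaves {1, 2, 3, 4}.
Row 4, column 3: eliminating its row and column leaves {1, 2, 3}.
Row 4, column 5: eliminating its row and column leaves {1, 2, 4}.
Row 5, column 2: eliminating its row and column leaves {2, 3}.
Row 5, column 3: eliminating its row and column leaves {2, 3}.
Row 5, column 5: eliminating its row and column leaves {2, 5}.
Enumerating the assignments across these blanks that avoid any row or column repeat gives 3 completions.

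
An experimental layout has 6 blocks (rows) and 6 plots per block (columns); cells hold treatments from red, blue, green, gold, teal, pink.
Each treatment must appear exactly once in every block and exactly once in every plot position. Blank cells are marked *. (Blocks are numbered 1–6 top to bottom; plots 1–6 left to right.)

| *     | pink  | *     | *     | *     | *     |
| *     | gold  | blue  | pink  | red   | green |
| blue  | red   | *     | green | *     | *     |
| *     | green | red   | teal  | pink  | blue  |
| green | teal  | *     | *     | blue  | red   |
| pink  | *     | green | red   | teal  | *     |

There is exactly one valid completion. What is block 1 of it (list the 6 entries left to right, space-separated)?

red pink gold blue green teal

Block 2, plot 1: block 2 has {red, blue, green, gold, pink} and plot 1 has {blue, green, pink}, leaving only teal.
Block 3, plot 5: block 3 has {red, blue, green} and plot 5 has {red, blue, teal, pink}, leaving only gold.
Block 1, plot 5: block 1 has {pink} and plot 5 has {red, blue, gold, teal, pink}, leaving only green.
Block 4, plot 1: block 4 has {red, blue, green, teal, pink} and plot 1 has {blue, green, teal, pink}, leaving only gold.
Block 1, plot 1: block 1 has {green, pink} and plot 1 has {blue, green, gold, teal, pink}, leaving only red.
Block 5, plot 4: block 5 has {red, blue, green, teal} and plot 4 has {red, green, teal, pink}, leaving only gold.
Block 1, plot 4: block 1 has {red, green, pink} and plot 4 has {red, green, gold, teal, pink}, leaving only blue.
Block 5, plot 3: block 5 has {red, blue, green, gold, teal} and plot 3 has {red, blue, green}, leaving only pink.
Block 3, plot 3: block 3 has {red, blue, green, gold} and plot 3 has {red, blue, green, pink}, leaving only teal.
Block 1, plot 3: block 1 has {red, blue, green, pink} and plot 3 has {red, blue, green, teal, pink}, leaving only gold.
Block 1, plot 6: block 1 has {red, blue, green, gold, pink} and plot 6 has {red, blue, green}, leaving only teal.
So block 1 reads: red pink gold blue green teal.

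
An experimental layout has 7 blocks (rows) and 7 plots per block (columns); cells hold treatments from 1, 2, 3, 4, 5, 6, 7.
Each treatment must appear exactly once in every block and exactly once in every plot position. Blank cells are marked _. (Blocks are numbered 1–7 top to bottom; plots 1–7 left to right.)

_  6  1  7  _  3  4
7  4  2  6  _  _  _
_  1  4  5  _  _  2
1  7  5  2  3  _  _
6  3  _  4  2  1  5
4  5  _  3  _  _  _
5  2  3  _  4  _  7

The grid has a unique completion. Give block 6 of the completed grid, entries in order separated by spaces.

Block 1, plot 1: block 1 has {1, 3, 4, 6, 7} and plot 1 has {1, 4, 5, 6, 7}, leaving only 2.
Block 1, plot 5: block 1 has {1, 2, 3, 4, 6, 7} and plot 5 has {2, 3, 4}, leaving only 5.
Block 2, plot 5: block 2 has {2, 4, 6, 7} and plot 5 has {2, 3, 4, 5}, leaving only 1.
Block 2, plot 6: block 2 has {1, 2, 4, 6, 7} and plot 6 has {1, 3}, leaving only 5.
Block 2, plot 7: block 2 has {1, 2, 4, 5, 6, 7} and plot 7 has {2, 4, 5, 7}, leaving only 3.
Block 3, plot 1: block 3 has {1, 2, 4, 5} and plot 1 has {1, 2, 4, 5, 6, 7}, leaving only 3.
Block 4, plot 7: block 4 has {1, 2, 3, 5, 7} and plot 7 has {2, 3, 4, 5, 7}, leaving only 6.
Block 6, plot 7: block 6 has {3, 4, 5} and plot 7 has {2, 3, 4, 5, 6, 7}, leaving only 1.
Block 4, plot 6: block 4 has {1, 2, 3, 5, 6, 7} and plot 6 has {1, 3, 5}, leaving only 4.
Block 5, plot 3: block 5 has {1, 2, 3, 4, 5, 6} and plot 3 has {1, 2, 3, 4, 5}, leaving only 7.
Block 6, plot 3: block 6 has {1, 3, 4, 5} and plot 3 has {1, 2, 3, 4, 5, 7}, leaving only 6.
Block 6, plot 5: block 6 has {1, 3, 4, 5, 6} and plot 5 has {1, 2, 3, 4, 5}, leaving only 7.
Block 6, plot 6: block 6 has {1, 3, 4, 5, 6, 7} and plot 6 has {1, 3, 4, 5}, leaving only 2.
So block 6 reads: 4 5 6 3 7 2 1.

4 5 6 3 7 2 1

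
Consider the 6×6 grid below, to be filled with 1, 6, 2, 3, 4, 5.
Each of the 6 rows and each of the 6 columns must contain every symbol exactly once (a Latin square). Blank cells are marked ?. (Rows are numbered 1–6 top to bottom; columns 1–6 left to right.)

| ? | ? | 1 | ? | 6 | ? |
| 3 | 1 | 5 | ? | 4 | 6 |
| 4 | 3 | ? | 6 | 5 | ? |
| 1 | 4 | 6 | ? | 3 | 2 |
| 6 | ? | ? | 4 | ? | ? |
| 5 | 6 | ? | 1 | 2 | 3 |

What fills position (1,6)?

4

Row 1, column 1: row 1 has {1, 6} and column 1 has {1, 6, 3, 4, 5}, leaving only 2.
Row 1, column 2: row 1 has {1, 6, 2} and column 2 has {1, 6, 3, 4}, leaving only 5.
Row 1 already has {1, 6, 2, 5} and column 6 already has {6, 2, 3}, so row 1, column 6 must be 4.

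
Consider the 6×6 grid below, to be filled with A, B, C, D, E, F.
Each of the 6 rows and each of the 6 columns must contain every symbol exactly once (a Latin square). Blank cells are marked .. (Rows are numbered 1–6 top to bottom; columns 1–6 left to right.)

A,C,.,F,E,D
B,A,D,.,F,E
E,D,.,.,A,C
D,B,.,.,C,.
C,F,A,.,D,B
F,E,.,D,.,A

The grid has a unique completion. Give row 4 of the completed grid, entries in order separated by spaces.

Row 4, column 6: row 4 has {B, C, D} and column 6 has {A, B, C, D, E}, leaving only F.
Row 4, column 3: row 4 has {B, C, D, F} and column 3 has {A, D}, leaving only E.
Row 4, column 4: row 4 has {B, C, D, E, F} and column 4 has {D, F}, leaving only A.
So row 4 reads: D B E A C F.

D B E A C F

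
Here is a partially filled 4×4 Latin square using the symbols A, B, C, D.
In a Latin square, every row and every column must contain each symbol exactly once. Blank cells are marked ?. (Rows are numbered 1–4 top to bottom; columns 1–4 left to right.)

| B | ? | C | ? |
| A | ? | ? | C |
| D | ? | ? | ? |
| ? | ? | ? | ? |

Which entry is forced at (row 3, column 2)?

Row 4, column 1: row 4 has {} and column 1 has {A, B, D}, leaving only C.
Row 3, column 2 is narrowed to {A, B, C}.
If it were A, then row 4, column 2 would be left with no valid symbol.
If it were B, then row 4, column 2 would be left with no valid symbol.
So row 3, column 2 must be C.

C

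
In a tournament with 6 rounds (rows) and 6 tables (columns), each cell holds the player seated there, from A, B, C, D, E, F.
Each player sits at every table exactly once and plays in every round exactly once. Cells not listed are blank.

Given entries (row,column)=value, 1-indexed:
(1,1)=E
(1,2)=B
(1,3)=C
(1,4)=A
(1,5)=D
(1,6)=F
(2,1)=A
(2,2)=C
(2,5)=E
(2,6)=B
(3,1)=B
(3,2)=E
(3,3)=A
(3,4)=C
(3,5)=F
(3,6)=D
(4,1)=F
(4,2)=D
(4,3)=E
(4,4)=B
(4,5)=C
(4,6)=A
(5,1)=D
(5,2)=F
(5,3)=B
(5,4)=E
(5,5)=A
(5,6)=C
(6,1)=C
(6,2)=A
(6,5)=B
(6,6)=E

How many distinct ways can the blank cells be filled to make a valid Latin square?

2

Round 2, table 3: eliminating its round and table leaves {D, F}.
Round 2, table 4: eliminating its round and table leaves {D, F}.
Round 6, table 3: eliminating its round and table leaves {D, F}.
Round 6, table 4: eliminating its round and table leaves {D, F}.
Enumerating the assignments across these blanks that avoid any round or table repeat gives 2 completions.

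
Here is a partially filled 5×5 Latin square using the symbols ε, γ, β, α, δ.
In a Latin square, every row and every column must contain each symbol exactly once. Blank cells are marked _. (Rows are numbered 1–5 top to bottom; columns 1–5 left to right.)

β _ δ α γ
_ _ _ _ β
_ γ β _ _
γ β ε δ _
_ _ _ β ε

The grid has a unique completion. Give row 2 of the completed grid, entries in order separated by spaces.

ε δ α γ β

Row 1, column 2: row 1 has {γ, β, α, δ} and column 2 has {γ, β}, leaving only ε.
Row 3, column 4: row 3 has {γ, β} and column 4 has {β, α, δ}, leaving only ε.
Row 2, column 4: row 2 has {β} and column 4 has {ε, β, α, δ}, leaving only γ.
Row 2, column 3: row 2 has {γ, β} and column 3 has {ε, β, δ}, leaving only α.
Row 2, column 2: row 2 has {γ, β, α} and column 2 has {ε, γ, β}, leaving only δ.
Row 2, column 1: row 2 has {γ, β, α, δ} and column 1 has {γ, β}, leaving only ε.
So row 2 reads: ε δ α γ β.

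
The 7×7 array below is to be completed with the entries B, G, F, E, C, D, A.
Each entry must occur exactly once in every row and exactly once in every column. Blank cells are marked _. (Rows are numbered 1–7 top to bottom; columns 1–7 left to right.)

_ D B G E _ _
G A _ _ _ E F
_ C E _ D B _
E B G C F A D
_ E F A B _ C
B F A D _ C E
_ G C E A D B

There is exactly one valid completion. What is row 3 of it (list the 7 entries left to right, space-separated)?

Row 3, column 4: row 3 has {B, E, C, D} and column 4 has {G, E, C, D, A}, leaving only F.
Row 3, column 1: row 3 has {B, F, E, C, D} and column 1 has {B, G, E}, leaving only A.
Row 3, column 7: row 3 has {B, F, E, C, D, A} and column 7 has {B, F, E, C, D}, leaving only G.
So row 3 reads: A C E F D B G.

A C E F D B G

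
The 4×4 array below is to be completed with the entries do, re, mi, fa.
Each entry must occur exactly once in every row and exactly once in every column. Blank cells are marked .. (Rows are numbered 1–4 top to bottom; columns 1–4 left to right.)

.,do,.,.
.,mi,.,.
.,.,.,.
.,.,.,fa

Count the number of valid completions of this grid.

8

Row 1, column 1: eliminating its row and column leaves {re, mi, fa}.
Row 1, column 3: eliminating its row and column leaves {re, mi, fa}.
Row 1, column 4: eliminating its row and column leaves {re, mi}.
Row 2, column 1: eliminating its row and column leaves {do, re, fa}.
Row 2, column 3: eliminating its row and column leaves {do, re, fa}.
Row 2, column 4: eliminating its row and column leaves {do, re}.
Row 3, column 1: eliminating its row and column leaves {do, re, mi, fa}.
Row 3, column 2: eliminating its row and column leaves {re, fa}.
Row 3, column 3: eliminating its row and column leaves {do, re, mi, fa}.
Row 3, column 4: eliminating its row and column leaves {do, re, mi}.
Row 4, column 1: eliminating its row and column leaves {do, re, mi}.
Row 4, column 2: eliminating its row and column leaves {re}.
Row 4, column 3: eliminating its row and column leaves {do, re, mi}.
Enumerating the assignments across these blanks that avoid any row or column repeat gives 8 completions.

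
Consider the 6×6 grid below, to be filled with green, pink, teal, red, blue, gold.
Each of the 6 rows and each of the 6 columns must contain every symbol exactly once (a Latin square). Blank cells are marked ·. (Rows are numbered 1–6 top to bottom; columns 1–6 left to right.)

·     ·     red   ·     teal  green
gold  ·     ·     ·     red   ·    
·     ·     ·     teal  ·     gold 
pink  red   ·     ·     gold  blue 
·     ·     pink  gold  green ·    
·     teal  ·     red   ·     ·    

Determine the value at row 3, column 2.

Row 1, column 1: row 1 has {green, teal, red} and column 1 has {pink, gold}, leaving only blue.
Row 1, column 4: row 1 has {green, teal, red, blue} and column 4 has {teal, red, gold}, leaving only pink.
Row 1, column 2: row 1 has {green, pink, teal, red, blue} and column 2 has {teal, red}, leaving only gold.
Row 4, column 4: row 4 has {pink, red, blue, gold} and column 4 has {pink, teal, red, gold}, leaving only green.
Row 2, column 4: row 2 has {red, gold} and column 4 has {green, pink, teal, red, gold}, leaving only blue.
Row 4, column 3: row 4 has {green, pink, red, blue, gold} and column 3 has {pink, red}, leaving only teal.
Row 2, column 3: row 2 has {red, blue, gold} and column 3 has {pink, teal, red}, leaving only green.
Row 2, column 2: row 2 has {green, red, blue, gold} and column 2 has {teal, red, gold}, leaving only pink.
Row 2, column 6: row 2 has {green, pink, red, blue, gold} and column 6 has {green, blue, gold}, leaving only teal.
Row 3, column 3: row 3 has {teal, gold} and column 3 has {green, pink, teal, red}, leaving only blue.
Row 3 already has {teal, blue, gold} and column 2 already has {pink, teal, red, gold}, so row 3, column 2 must be green.

green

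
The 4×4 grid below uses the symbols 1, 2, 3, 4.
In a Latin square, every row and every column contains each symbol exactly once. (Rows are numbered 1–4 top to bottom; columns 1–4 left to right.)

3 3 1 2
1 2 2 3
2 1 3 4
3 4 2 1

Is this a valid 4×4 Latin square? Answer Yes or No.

No

Row 1 contains 3 twice (at columns 1 and 2); row 2 is also not a permutation.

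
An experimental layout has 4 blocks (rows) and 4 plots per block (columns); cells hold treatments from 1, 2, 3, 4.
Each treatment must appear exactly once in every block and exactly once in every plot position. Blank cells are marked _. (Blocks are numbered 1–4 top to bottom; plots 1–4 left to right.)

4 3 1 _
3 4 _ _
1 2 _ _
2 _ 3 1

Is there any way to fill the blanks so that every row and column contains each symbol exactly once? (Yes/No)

No

Block 4, plot 2: block 4 together with plot 2 already contain {1, 2, 3, 4} — every symbol — so nothing can go there. The grid has no valid completion.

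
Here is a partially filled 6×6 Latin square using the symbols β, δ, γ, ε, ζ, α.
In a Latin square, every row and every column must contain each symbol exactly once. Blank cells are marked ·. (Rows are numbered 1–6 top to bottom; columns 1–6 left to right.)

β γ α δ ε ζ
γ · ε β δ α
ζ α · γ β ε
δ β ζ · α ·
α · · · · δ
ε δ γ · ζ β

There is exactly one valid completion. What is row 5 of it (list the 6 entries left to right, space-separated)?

α ε β ζ γ δ

Row 5, column 3: row 5 has {δ, α} and column 3 has {γ, ε, ζ, α}, leaving only β.
Row 5, column 5: row 5 has {β, δ, α} and column 5 has {β, δ, ε, ζ, α}, leaving only γ.
Row 2, column 2: row 2 has {β, δ, γ, ε, α} and column 2 has {β, δ, γ, α}, leaving only ζ.
Row 5, column 2: row 5 has {β, δ, γ, α} and column 2 has {β, δ, γ, ζ, α}, leaving only ε.
Row 5, column 4: row 5 has {β, δ, γ, ε, α} and column 4 has {β, δ, γ}, leaving only ζ.
So row 5 reads: α ε β ζ γ δ.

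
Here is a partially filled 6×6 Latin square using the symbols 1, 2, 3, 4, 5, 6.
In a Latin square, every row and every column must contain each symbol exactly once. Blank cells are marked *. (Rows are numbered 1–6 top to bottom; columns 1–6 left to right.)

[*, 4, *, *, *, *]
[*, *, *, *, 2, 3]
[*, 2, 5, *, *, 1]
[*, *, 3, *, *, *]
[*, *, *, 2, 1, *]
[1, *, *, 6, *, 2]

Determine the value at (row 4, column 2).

Row 6, column 3: row 6 has {1, 2, 6} and column 3 has {3, 5}, leaving only 4.
Row 5, column 3: row 5 has {1, 2} and column 3 has {3, 4, 5}, leaving only 6.
Row 2, column 3: row 2 has {2, 3} and column 3 has {3, 4, 5, 6}, leaving only 1.
Row 1, column 3: row 1 has {4} and column 3 has {1, 3, 4, 5, 6}, leaving only 2.
Row 4, column 2 is narrowed to {1, 5, 6}.
If it were 5, then row 6, column 2 would be left with no valid symbol.
If it were 6, then row 6, column 2 would be left with no valid symbol.
So row 4, column 2 must be 1.

1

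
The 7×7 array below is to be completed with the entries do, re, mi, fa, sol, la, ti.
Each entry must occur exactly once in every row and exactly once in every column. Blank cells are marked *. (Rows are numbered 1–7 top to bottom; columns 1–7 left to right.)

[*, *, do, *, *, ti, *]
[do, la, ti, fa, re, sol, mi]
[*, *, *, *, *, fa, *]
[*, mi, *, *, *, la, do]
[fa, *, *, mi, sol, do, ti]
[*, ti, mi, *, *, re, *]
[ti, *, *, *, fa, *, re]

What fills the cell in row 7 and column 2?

do

Row 4, column 5: row 4 has {do, mi, la} and column 5 has {re, fa, sol}, leaving only ti.
Row 5, column 2: row 5 has {do, mi, fa, sol, ti} and column 2 has {mi, la, ti}, leaving only re.
Row 5, column 3: row 5 has {do, re, mi, fa, sol, ti} and column 3 has {do, mi, ti}, leaving only la.
Row 7, column 3: row 7 has {re, fa, ti} and column 3 has {do, mi, la, ti}, leaving only sol.
Row 7 already has {re, fa, sol, ti} and column 2 already has {re, mi, la, ti}, so row 7, column 2 must be do.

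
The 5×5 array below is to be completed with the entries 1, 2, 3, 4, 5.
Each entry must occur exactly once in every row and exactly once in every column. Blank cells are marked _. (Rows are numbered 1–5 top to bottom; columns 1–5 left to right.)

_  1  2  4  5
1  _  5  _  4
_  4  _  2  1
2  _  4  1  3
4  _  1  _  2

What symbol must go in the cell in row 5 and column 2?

Row 1, column 1: row 1 has {1, 2, 4, 5} and column 1 has {1, 2, 4}, leaving only 3.
Row 2, column 4: row 2 has {1, 4, 5} and column 4 has {1, 2, 4}, leaving only 3.
Row 2, column 2: row 2 has {1, 3, 4, 5} and column 2 has {1, 4}, leaving only 2.
Row 3, column 1: row 3 has {1, 2, 4} and column 1 has {1, 2, 3, 4}, leaving only 5.
Row 3, column 3: row 3 has {1, 2, 4, 5} and column 3 has {1, 2, 4, 5}, leaving only 3.
Row 4, column 2: row 4 has {1, 2, 3, 4} and column 2 has {1, 2, 4}, leaving only 5.
Row 5 already has {1, 2, 4} and column 2 already has {1, 2, 4, 5}, so row 5, column 2 must be 3.

3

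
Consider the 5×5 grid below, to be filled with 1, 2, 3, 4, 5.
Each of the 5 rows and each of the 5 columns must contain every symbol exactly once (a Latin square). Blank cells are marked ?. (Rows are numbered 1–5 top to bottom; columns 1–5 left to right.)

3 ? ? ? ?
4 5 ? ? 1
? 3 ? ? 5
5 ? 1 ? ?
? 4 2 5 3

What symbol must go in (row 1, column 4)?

4

Row 2, column 3: row 2 has {1, 4, 5} and column 3 has {1, 2}, leaving only 3.
Row 2, column 4: row 2 has {1, 3, 4, 5} and column 4 has {5}, leaving only 2.
Row 3, column 3: row 3 has {3, 5} and column 3 has {1, 2, 3}, leaving only 4.
Row 1, column 3: row 1 has {3} and column 3 has {1, 2, 3, 4}, leaving only 5.
Row 3, column 4: row 3 has {3, 4, 5} and column 4 has {2, 5}, leaving only 1.
Row 1 already has {3, 5} and column 4 already has {1, 2, 5}, so row 1, column 4 must be 4.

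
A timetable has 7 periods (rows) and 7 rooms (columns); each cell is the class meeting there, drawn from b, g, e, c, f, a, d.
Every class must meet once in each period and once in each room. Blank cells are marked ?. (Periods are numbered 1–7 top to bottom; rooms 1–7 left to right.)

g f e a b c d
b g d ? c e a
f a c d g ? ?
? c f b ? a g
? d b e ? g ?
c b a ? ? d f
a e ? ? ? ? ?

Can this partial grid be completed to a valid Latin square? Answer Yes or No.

No

Period 5, room 1: period 5 together with room 1 already contain {b, g, e, c, f, a, d} — every symbol — so nothing can go there. The grid has no valid completion.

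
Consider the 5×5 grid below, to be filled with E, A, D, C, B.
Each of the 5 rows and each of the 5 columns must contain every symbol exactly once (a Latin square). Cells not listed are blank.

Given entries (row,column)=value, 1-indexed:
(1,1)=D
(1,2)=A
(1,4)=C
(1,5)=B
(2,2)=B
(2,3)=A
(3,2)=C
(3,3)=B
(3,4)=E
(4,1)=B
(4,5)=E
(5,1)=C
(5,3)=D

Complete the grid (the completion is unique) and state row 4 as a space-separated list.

Row 4, column 2: row 4 has {E, B} and column 2 has {A, C, B}, leaving only D.
Row 4, column 3: row 4 has {E, D, B} and column 3 has {A, D, B}, leaving only C.
Row 4, column 4: row 4 has {E, D, C, B} and column 4 has {E, C}, leaving only A.
So row 4 reads: B D C A E.

B D C A E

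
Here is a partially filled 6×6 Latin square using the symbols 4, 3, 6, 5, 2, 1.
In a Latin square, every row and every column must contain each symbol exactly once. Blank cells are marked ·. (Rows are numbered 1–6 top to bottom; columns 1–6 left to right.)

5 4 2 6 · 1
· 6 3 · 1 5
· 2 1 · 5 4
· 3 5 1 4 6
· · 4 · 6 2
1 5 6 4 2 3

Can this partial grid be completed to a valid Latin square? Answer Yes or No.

Yes

No row or column among the givens repeats a symbol, and propagating forced cells runs into no contradiction.
One valid completion exists (for instance, 5 4 2 6 3 1 / 4 6 3 2 1 5 / 6 2 1 3 5 4 / 2 3 5 1 4 6 / 3 1 4 5 6 2 / 1 5 6 4 2 3).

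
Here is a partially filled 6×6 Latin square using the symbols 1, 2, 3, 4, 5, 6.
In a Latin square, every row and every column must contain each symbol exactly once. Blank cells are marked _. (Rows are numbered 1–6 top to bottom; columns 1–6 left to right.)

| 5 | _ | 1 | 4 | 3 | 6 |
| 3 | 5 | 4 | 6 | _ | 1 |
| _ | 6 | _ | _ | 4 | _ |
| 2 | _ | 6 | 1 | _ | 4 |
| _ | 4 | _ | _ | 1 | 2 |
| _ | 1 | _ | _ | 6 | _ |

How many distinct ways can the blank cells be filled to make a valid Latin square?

4

Row 1, column 2: eliminating its row and column leaves {2}.
Row 2, column 5: eliminating its row and column leaves {2}.
Row 3, column 1: eliminating its row and column leaves {1}.
Row 3, column 3: eliminating its row and column leaves {2, 3, 5}.
Row 3, column 4: eliminating its row and column leaves {2, 3, 5}.
Row 3, column 6: eliminating its row and column leaves {3, 5}.
Row 4, column 2: eliminating its row and column leaves {3}.
Row 4, column 5: eliminating its row and column leaves {5}.
Row 5, column 1: eliminating its row and column leaves {6}.
Row 5, column 3: eliminating its row and column leaves {3, 5}.
Row 5, column 4: eliminating its row and column leaves {3, 5}.
Row 6, column 1: eliminating its row and column leaves {4}.
Row 6, column 3: eliminating its row and column leaves {2, 3, 5}.
Row 6, column 4: eliminating its row and column leaves {2, 3, 5}.
Row 6, column 6: eliminating its row and column leaves {3, 5}.
Enumerating the assignments across these blanks that avoid any row or column repeat gives 4 completions.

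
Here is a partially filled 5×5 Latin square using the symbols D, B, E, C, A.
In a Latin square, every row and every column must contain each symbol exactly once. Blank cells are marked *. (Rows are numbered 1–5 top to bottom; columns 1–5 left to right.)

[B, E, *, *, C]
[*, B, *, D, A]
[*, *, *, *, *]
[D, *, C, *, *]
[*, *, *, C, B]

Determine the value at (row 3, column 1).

A

Row 1, column 4: row 1 has {B, E, C} and column 4 has {D, C}, leaving only A.
Row 1, column 3: row 1 has {B, E, C, A} and column 3 has {C}, leaving only D.
Row 2, column 3: row 2 has {D, B, A} and column 3 has {D, C}, leaving only E.
Row 2, column 1: row 2 has {D, B, E, A} and column 1 has {D, B}, leaving only C.
Row 4, column 2: row 4 has {D, C} and column 2 has {B, E}, leaving only A.
Row 4, column 5: row 4 has {D, C, A} and column 5 has {B, C, A}, leaving only E.
Row 3, column 5: row 3 has {} and column 5 has {B, E, C, A}, leaving only D.
Row 3, column 2: row 3 has {D} and column 2 has {B, E, A}, leaving only C.
Row 4, column 4: row 4 has {D, E, C, A} and column 4 has {D, C, A}, leaving only B.
Row 3, column 4: row 3 has {D, C} and column 4 has {D, B, C, A}, leaving only E.
Row 3 already has {D, E, C} and column 1 already has {D, B, C}, so row 3, column 1 must be A.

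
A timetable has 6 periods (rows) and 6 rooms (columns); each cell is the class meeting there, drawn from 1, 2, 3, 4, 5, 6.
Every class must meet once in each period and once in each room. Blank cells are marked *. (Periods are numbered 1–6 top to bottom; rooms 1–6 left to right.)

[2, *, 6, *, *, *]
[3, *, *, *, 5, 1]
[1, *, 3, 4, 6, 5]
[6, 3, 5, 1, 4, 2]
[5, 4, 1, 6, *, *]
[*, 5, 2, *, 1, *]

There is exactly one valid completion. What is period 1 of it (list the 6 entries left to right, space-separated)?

Period 1, room 2: period 1 has {2, 6} and room 2 has {3, 4, 5}, leaving only 1.
Period 1, room 5: period 1 has {1, 2, 6} and room 5 has {1, 4, 5, 6}, leaving only 3.
Period 1, room 4: period 1 has {1, 2, 3, 6} and room 4 has {1, 4, 6}, leaving only 5.
Period 1, room 6: period 1 has {1, 2, 3, 5, 6} and room 6 has {1, 2, 5}, leaving only 4.
So period 1 reads: 2 1 6 5 3 4.

2 1 6 5 3 4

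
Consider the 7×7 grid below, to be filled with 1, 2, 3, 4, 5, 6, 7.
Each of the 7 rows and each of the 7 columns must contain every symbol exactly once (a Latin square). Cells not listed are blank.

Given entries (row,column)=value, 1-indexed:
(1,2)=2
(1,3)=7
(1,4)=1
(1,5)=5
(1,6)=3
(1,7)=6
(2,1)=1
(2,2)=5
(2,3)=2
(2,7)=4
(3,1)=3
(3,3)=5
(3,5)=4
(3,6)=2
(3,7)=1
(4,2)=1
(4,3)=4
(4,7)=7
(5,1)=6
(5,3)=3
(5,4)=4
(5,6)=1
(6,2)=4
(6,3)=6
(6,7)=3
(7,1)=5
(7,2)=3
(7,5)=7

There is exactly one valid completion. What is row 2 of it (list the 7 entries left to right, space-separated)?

Row 1, column 1: row 1 has {1, 2, 3, 5, 6, 7} and column 1 has {1, 3, 5, 6}, leaving only 4.
Row 4, column 1: row 4 has {1, 4, 7} and column 1 has {1, 3, 4, 5, 6}, leaving only 2.
Row 5, column 2: row 5 has {1, 3, 4, 6} and column 2 has {1, 2, 3, 4, 5}, leaving only 7.
Row 3, column 2: row 3 has {1, 2, 3, 4, 5} and column 2 has {1, 2, 3, 4, 5, 7}, leaving only 6.
Row 3, column 4: row 3 has {1, 2, 3, 4, 5, 6} and column 4 has {1, 4}, leaving only 7.
Row 5, column 5: row 5 has {1, 3, 4, 6, 7} and column 5 has {4, 5, 7}, leaving only 2.
Row 5, column 7: row 5 has {1, 2, 3, 4, 6, 7} and column 7 has {1, 3, 4, 6, 7}, leaving only 5.
Row 6, column 1: row 6 has {3, 4, 6} and column 1 has {1, 2, 3, 4, 5, 6}, leaving only 7.
Row 6, column 5: row 6 has {3, 4, 6, 7} and column 5 has {2, 4, 5, 7}, leaving only 1.
Row 6, column 6: row 6 has {1, 3, 4, 6, 7} and column 6 has {1, 2, 3}, leaving only 5.
Row 4, column 6: row 4 has {1, 2, 4, 7} and column 6 has {1, 2, 3, 5}, leaving only 6.
Row 2, column 6: row 2 has {1, 2, 4, 5} and column 6 has {1, 2, 3, 5, 6}, leaving only 7.
Row 4, column 5: row 4 has {1, 2, 4, 6, 7} and column 5 has {1, 2, 4, 5, 7}, leaving only 3.
Row 2, column 5: row 2 has {1, 2, 4, 5, 7} and column 5 has {1, 2, 3, 4, 5, 7}, leaving only 6.
Row 2, column 4: row 2 has {1, 2, 4, 5, 6, 7} and column 4 has {1, 4, 7}, leaving only 3.
So row 2 reads: 1 5 2 3 6 7 4.

1 5 2 3 6 7 4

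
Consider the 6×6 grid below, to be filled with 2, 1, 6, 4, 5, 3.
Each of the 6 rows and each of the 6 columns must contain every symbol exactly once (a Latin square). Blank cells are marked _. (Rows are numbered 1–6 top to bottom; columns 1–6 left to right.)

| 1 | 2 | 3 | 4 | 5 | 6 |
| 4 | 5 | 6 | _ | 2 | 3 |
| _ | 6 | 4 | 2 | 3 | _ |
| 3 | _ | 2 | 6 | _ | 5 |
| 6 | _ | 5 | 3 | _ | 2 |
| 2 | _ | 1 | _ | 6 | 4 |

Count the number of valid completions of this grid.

2

Row 2, column 4: eliminating its row and column leaves {1}.
Row 3, column 1: eliminating its row and column leaves {5}.
Row 3, column 6: eliminating its row and column leaves {1}.
Row 4, column 2: eliminating its row and column leaves {1, 4}.
Row 4, column 5: eliminating its row and column leaves {1, 4}.
Row 5, column 2: eliminating its row and column leaves {1, 4}.
Row 5, column 5: eliminating its row and column leaves {1, 4}.
Row 6, column 2: eliminating its row and column leaves {3}.
Row 6, column 4: eliminating its row and column leaves {5}.
Enumerating the assignments across these blanks that avoid any row or column repeat gives 2 completions.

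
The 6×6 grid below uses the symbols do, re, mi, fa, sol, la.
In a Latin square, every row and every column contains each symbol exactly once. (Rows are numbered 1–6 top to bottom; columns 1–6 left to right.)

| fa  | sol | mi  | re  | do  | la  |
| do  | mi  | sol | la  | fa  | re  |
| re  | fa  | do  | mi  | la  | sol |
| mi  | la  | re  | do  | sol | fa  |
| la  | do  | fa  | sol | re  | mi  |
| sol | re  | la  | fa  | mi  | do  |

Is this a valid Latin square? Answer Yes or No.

Each row is a permutation of the 6 symbols, and so is each column.

Yes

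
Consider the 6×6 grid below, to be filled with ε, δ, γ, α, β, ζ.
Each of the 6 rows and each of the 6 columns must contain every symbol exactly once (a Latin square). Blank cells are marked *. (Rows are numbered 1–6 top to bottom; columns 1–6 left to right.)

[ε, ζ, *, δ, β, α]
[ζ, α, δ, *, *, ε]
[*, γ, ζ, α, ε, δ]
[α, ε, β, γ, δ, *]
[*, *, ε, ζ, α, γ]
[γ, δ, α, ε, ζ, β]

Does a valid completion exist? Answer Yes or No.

No row or column among the givens repeats a symbol, and propagating forced cells runs into no contradiction.
One valid completion exists (for instance, ε ζ γ δ β α / ζ α δ β γ ε / β γ ζ α ε δ / α ε β γ δ ζ / δ β ε ζ α γ / γ δ α ε ζ β).

Yes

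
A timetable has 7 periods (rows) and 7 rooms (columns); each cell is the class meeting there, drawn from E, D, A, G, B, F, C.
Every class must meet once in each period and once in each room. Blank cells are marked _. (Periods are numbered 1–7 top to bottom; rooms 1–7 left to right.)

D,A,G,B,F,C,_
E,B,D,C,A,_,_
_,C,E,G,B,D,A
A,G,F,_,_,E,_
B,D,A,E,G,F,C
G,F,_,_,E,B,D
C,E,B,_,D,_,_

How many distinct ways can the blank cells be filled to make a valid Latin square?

Period 1, room 7: eliminating its period and room leaves {E}.
Period 2, room 6: eliminating its period and room leaves {G}.
Period 2, room 7: eliminating its period and room leaves {G, F}.
Period 3, room 1: eliminating its period and room leaves {F}.
Period 4, room 4: eliminating its period and room leaves {D}.
Period 4, room 5: eliminating its period and room leaves {C}.
Period 4, room 7: eliminating its period and room leaves {B}.
Period 6, room 3: eliminating its period and room leaves {C}.
Period 6, room 4: eliminating its period and room leaves {A}.
Period 7, room 4: eliminating its period and room leaves {A, F}.
Period 7, room 6: eliminating its period and room leaves {A, G}.
Period 7, room 7: eliminating its period and room leaves {G, F}.
Only one assignment across all blanks avoids any period or room repeat, giving 1 completion.

1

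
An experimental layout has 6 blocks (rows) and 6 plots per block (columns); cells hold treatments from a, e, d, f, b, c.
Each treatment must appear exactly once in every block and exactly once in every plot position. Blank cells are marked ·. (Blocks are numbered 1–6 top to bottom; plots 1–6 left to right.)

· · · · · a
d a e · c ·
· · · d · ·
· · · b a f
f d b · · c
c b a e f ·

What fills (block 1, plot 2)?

e

Block 2, plot 4: block 2 has {a, e, d, c} and plot 4 has {e, d, b}, leaving only f.
Block 1, plot 4: block 1 has {a} and plot 4 has {e, d, f, b}, leaving only c.
Block 2, plot 6: block 2 has {a, e, d, f, c} and plot 6 has {a, f, c}, leaving only b.
Block 3, plot 6: block 3 has {d} and plot 6 has {a, f, b, c}, leaving only e.
Block 3, plot 5: block 3 has {e, d} and plot 5 has {a, f, c}, leaving only b.
Block 3, plot 1: block 3 has {e, d, b} and plot 1 has {d, f, c}, leaving only a.
Block 4, plot 1: block 4 has {a, f, b} and plot 1 has {a, d, f, c}, leaving only e.
Block 1, plot 1: block 1 has {a, c} and plot 1 has {a, e, d, f, c}, leaving only b.
Block 4, plot 2: block 4 has {a, e, f, b} and plot 2 has {a, d, b}, leaving only c.
Block 3, plot 2: block 3 has {a, e, d, b} and plot 2 has {a, d, b, c}, leaving only f.
Block 1 already has {a, b, c} and plot 2 already has {a, d, f, b, c}, so block 1, plot 2 must be e.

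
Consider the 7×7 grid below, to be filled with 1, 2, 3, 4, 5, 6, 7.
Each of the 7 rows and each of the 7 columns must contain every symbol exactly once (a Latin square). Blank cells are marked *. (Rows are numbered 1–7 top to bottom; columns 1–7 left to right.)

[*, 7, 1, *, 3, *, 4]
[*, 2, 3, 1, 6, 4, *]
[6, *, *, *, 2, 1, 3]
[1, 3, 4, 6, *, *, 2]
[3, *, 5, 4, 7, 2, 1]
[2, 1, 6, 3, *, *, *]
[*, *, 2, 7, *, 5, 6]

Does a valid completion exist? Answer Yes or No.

No

Row 1, column 1: row 1 has {1, 3, 4, 7} and column 1 has {1, 2, 3, 6}, so it must be 5.
Row 1, column 4: row 1 has {1, 3, 4, 5, 7} and column 4 has {1, 3, 4, 6, 7}, so it must be 2.
Row 1, column 6: row 1 has {1, 2, 3, 4, 5, 7} and column 6 has {1, 2, 4, 5}, so it must be 6.
Row 2, column 1: row 2 has {1, 2, 3, 4, 6} and column 1 has {1, 2, 3, 5, 6}, so it must be 7.
Row 2, column 7: row 2 has {1, 2, 3, 4, 6, 7} and column 7 has {1, 2, 3, 4, 6}, so it must be 5.
Row 3, column 3: row 3 has {1, 2, 3, 6} and column 3 has {1, 2, 3, 4, 5, 6}, so it must be 7.
Row 3, column 4: row 3 has {1, 2, 3, 6, 7} and column 4 has {1, 2, 3, 4, 6, 7}, so it must be 5.
Row 3, column 2: row 3 has {1, 2, 3, 5, 6, 7} and column 2 has {1, 2, 3, 7}, so it must be 4.
Now row 7, column 2: row 7 together with column 2 already contain {1, 2, 3, 4, 5, 6, 7} — every symbol — so nothing can go there. The grid has no valid completion.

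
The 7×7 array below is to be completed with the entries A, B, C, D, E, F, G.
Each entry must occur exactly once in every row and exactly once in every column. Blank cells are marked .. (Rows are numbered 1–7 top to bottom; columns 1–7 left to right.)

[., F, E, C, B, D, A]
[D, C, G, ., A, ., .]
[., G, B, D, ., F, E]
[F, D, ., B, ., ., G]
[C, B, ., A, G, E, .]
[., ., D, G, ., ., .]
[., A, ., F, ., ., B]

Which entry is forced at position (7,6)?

Row 1, column 1: row 1 has {A, B, C, D, E, F} and column 1 has {C, D, F}, leaving only G.
Row 2, column 4: row 2 has {A, C, D, G} and column 4 has {A, B, C, D, F, G}, leaving only E.
Row 2, column 6: row 2 has {A, C, D, E, G} and column 6 has {D, E, F}, leaving only B.
Row 2, column 7: row 2 has {A, B, C, D, E, G} and column 7 has {A, B, E, G}, leaving only F.
Row 3, column 1: row 3 has {B, D, E, F, G} and column 1 has {C, D, F, G}, leaving only A.
Row 3, column 5: row 3 has {A, B, D, E, F, G} and column 5 has {A, B, G}, leaving only C.
Row 4, column 5: row 4 has {B, D, F, G} and column 5 has {A, B, C, G}, leaving only E.
Row 5, column 3: row 5 has {A, B, C, E, G} and column 3 has {B, D, E, G}, leaving only F.
Row 5, column 7: row 5 has {A, B, C, E, F, G} and column 7 has {A, B, E, F, G}, leaving only D.
Row 6, column 2: row 6 has {D, G} and column 2 has {A, B, C, D, F, G}, leaving only E.
Row 6, column 1: row 6 has {D, E, G} and column 1 has {A, C, D, F, G}, leaving only B.
Row 6, column 5: row 6 has {B, D, E, G} and column 5 has {A, B, C, E, G}, leaving only F.
Row 6, column 7: row 6 has {B, D, E, F, G} and column 7 has {A, B, D, E, F, G}, leaving only C.
Row 6, column 6: row 6 has {B, C, D, E, F, G} and column 6 has {B, D, E, F}, leaving only A.
Row 4, column 6: row 4 has {B, D, E, F, G} and column 6 has {A, B, D, E, F}, leaving only C.
Row 7 already has {A, B, F} and column 6 already has {A, B, C, D, E, F}, so row 7, column 6 must be G.

G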